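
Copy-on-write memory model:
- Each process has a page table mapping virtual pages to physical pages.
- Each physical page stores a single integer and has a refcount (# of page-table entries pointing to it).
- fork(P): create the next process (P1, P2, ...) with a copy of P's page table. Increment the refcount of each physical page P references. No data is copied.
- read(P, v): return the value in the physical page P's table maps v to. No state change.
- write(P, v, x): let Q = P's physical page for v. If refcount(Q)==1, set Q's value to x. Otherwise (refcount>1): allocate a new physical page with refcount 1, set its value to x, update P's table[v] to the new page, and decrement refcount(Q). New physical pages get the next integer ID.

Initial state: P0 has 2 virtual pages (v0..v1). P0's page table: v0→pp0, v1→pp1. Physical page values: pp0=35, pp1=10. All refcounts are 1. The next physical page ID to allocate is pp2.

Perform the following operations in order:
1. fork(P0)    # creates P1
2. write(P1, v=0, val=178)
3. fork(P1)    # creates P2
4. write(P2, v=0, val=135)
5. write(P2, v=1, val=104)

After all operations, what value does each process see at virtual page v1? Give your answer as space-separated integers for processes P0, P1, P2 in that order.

Op 1: fork(P0) -> P1. 2 ppages; refcounts: pp0:2 pp1:2
Op 2: write(P1, v0, 178). refcount(pp0)=2>1 -> COPY to pp2. 3 ppages; refcounts: pp0:1 pp1:2 pp2:1
Op 3: fork(P1) -> P2. 3 ppages; refcounts: pp0:1 pp1:3 pp2:2
Op 4: write(P2, v0, 135). refcount(pp2)=2>1 -> COPY to pp3. 4 ppages; refcounts: pp0:1 pp1:3 pp2:1 pp3:1
Op 5: write(P2, v1, 104). refcount(pp1)=3>1 -> COPY to pp4. 5 ppages; refcounts: pp0:1 pp1:2 pp2:1 pp3:1 pp4:1
P0: v1 -> pp1 = 10
P1: v1 -> pp1 = 10
P2: v1 -> pp4 = 104

Answer: 10 10 104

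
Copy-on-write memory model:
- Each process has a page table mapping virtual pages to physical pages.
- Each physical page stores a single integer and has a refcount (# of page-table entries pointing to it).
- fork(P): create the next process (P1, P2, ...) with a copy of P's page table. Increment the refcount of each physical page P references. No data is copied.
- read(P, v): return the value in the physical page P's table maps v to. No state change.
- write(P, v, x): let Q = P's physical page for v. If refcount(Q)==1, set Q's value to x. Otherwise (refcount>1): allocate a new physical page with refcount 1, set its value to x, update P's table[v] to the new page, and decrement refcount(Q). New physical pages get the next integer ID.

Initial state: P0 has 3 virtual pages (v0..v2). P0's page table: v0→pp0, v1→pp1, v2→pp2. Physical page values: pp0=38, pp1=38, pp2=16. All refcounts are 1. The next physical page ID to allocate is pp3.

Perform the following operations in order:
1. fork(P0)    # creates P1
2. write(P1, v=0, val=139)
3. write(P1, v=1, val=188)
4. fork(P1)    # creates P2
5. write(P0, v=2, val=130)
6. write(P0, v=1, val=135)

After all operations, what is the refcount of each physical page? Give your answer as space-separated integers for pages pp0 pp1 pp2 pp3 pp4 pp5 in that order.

Op 1: fork(P0) -> P1. 3 ppages; refcounts: pp0:2 pp1:2 pp2:2
Op 2: write(P1, v0, 139). refcount(pp0)=2>1 -> COPY to pp3. 4 ppages; refcounts: pp0:1 pp1:2 pp2:2 pp3:1
Op 3: write(P1, v1, 188). refcount(pp1)=2>1 -> COPY to pp4. 5 ppages; refcounts: pp0:1 pp1:1 pp2:2 pp3:1 pp4:1
Op 4: fork(P1) -> P2. 5 ppages; refcounts: pp0:1 pp1:1 pp2:3 pp3:2 pp4:2
Op 5: write(P0, v2, 130). refcount(pp2)=3>1 -> COPY to pp5. 6 ppages; refcounts: pp0:1 pp1:1 pp2:2 pp3:2 pp4:2 pp5:1
Op 6: write(P0, v1, 135). refcount(pp1)=1 -> write in place. 6 ppages; refcounts: pp0:1 pp1:1 pp2:2 pp3:2 pp4:2 pp5:1

Answer: 1 1 2 2 2 1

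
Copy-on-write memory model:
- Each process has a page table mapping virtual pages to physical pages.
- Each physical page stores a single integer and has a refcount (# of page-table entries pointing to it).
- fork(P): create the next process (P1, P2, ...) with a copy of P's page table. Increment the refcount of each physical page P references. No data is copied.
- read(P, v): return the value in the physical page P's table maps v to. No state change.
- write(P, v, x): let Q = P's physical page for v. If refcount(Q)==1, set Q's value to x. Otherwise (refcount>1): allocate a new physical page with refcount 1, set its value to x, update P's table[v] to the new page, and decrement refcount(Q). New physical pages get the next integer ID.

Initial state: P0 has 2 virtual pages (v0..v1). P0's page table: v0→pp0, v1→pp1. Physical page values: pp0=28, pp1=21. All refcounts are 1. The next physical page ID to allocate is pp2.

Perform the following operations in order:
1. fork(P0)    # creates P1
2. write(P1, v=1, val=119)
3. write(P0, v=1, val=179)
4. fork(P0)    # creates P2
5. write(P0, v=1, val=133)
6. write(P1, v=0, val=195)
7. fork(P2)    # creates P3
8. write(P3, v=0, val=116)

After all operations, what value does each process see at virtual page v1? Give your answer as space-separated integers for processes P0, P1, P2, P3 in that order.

Answer: 133 119 179 179

Derivation:
Op 1: fork(P0) -> P1. 2 ppages; refcounts: pp0:2 pp1:2
Op 2: write(P1, v1, 119). refcount(pp1)=2>1 -> COPY to pp2. 3 ppages; refcounts: pp0:2 pp1:1 pp2:1
Op 3: write(P0, v1, 179). refcount(pp1)=1 -> write in place. 3 ppages; refcounts: pp0:2 pp1:1 pp2:1
Op 4: fork(P0) -> P2. 3 ppages; refcounts: pp0:3 pp1:2 pp2:1
Op 5: write(P0, v1, 133). refcount(pp1)=2>1 -> COPY to pp3. 4 ppages; refcounts: pp0:3 pp1:1 pp2:1 pp3:1
Op 6: write(P1, v0, 195). refcount(pp0)=3>1 -> COPY to pp4. 5 ppages; refcounts: pp0:2 pp1:1 pp2:1 pp3:1 pp4:1
Op 7: fork(P2) -> P3. 5 ppages; refcounts: pp0:3 pp1:2 pp2:1 pp3:1 pp4:1
Op 8: write(P3, v0, 116). refcount(pp0)=3>1 -> COPY to pp5. 6 ppages; refcounts: pp0:2 pp1:2 pp2:1 pp3:1 pp4:1 pp5:1
P0: v1 -> pp3 = 133
P1: v1 -> pp2 = 119
P2: v1 -> pp1 = 179
P3: v1 -> pp1 = 179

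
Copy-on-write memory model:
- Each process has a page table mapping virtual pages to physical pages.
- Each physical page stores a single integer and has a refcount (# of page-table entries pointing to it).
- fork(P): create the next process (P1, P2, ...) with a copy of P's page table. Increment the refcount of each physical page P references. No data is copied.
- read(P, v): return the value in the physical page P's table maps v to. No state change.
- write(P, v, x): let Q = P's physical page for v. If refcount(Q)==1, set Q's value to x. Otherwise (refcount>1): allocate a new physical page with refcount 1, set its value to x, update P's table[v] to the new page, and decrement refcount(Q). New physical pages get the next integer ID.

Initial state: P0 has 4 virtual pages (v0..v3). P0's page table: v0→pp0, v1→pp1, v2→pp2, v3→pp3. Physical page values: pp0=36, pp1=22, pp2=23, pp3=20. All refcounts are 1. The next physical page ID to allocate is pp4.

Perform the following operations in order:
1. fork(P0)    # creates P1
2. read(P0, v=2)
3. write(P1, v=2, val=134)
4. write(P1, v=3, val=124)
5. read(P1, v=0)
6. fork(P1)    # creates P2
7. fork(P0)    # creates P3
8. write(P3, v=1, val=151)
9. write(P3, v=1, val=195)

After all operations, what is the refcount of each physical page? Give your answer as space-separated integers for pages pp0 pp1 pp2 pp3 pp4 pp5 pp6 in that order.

Op 1: fork(P0) -> P1. 4 ppages; refcounts: pp0:2 pp1:2 pp2:2 pp3:2
Op 2: read(P0, v2) -> 23. No state change.
Op 3: write(P1, v2, 134). refcount(pp2)=2>1 -> COPY to pp4. 5 ppages; refcounts: pp0:2 pp1:2 pp2:1 pp3:2 pp4:1
Op 4: write(P1, v3, 124). refcount(pp3)=2>1 -> COPY to pp5. 6 ppages; refcounts: pp0:2 pp1:2 pp2:1 pp3:1 pp4:1 pp5:1
Op 5: read(P1, v0) -> 36. No state change.
Op 6: fork(P1) -> P2. 6 ppages; refcounts: pp0:3 pp1:3 pp2:1 pp3:1 pp4:2 pp5:2
Op 7: fork(P0) -> P3. 6 ppages; refcounts: pp0:4 pp1:4 pp2:2 pp3:2 pp4:2 pp5:2
Op 8: write(P3, v1, 151). refcount(pp1)=4>1 -> COPY to pp6. 7 ppages; refcounts: pp0:4 pp1:3 pp2:2 pp3:2 pp4:2 pp5:2 pp6:1
Op 9: write(P3, v1, 195). refcount(pp6)=1 -> write in place. 7 ppages; refcounts: pp0:4 pp1:3 pp2:2 pp3:2 pp4:2 pp5:2 pp6:1

Answer: 4 3 2 2 2 2 1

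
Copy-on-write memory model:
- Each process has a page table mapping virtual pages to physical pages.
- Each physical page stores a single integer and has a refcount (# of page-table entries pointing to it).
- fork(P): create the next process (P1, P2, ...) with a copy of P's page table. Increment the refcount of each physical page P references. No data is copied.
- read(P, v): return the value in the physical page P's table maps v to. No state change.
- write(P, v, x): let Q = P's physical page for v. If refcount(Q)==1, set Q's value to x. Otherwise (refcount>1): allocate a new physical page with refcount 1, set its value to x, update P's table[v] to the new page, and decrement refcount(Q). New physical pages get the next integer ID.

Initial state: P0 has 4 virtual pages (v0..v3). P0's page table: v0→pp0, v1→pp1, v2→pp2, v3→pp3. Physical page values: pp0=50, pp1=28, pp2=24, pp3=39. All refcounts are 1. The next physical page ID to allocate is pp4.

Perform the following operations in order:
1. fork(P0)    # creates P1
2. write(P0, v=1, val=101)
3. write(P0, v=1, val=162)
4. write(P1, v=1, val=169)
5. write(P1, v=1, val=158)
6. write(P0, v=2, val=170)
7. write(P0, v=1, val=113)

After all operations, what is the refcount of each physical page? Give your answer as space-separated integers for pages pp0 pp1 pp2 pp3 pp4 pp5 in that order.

Op 1: fork(P0) -> P1. 4 ppages; refcounts: pp0:2 pp1:2 pp2:2 pp3:2
Op 2: write(P0, v1, 101). refcount(pp1)=2>1 -> COPY to pp4. 5 ppages; refcounts: pp0:2 pp1:1 pp2:2 pp3:2 pp4:1
Op 3: write(P0, v1, 162). refcount(pp4)=1 -> write in place. 5 ppages; refcounts: pp0:2 pp1:1 pp2:2 pp3:2 pp4:1
Op 4: write(P1, v1, 169). refcount(pp1)=1 -> write in place. 5 ppages; refcounts: pp0:2 pp1:1 pp2:2 pp3:2 pp4:1
Op 5: write(P1, v1, 158). refcount(pp1)=1 -> write in place. 5 ppages; refcounts: pp0:2 pp1:1 pp2:2 pp3:2 pp4:1
Op 6: write(P0, v2, 170). refcount(pp2)=2>1 -> COPY to pp5. 6 ppages; refcounts: pp0:2 pp1:1 pp2:1 pp3:2 pp4:1 pp5:1
Op 7: write(P0, v1, 113). refcount(pp4)=1 -> write in place. 6 ppages; refcounts: pp0:2 pp1:1 pp2:1 pp3:2 pp4:1 pp5:1

Answer: 2 1 1 2 1 1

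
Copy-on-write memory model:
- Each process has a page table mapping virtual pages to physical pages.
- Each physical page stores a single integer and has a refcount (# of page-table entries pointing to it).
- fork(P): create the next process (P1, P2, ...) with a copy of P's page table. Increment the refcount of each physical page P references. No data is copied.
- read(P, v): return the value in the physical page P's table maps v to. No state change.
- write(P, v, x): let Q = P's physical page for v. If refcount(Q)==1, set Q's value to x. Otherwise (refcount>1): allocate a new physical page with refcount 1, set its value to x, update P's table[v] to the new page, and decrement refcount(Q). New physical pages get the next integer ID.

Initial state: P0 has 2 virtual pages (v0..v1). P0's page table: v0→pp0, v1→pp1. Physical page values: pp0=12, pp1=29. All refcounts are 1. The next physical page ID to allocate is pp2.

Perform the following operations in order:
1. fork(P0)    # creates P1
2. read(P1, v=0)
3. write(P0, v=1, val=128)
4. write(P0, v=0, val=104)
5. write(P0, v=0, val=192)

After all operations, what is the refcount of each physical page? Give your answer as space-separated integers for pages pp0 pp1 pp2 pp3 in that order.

Op 1: fork(P0) -> P1. 2 ppages; refcounts: pp0:2 pp1:2
Op 2: read(P1, v0) -> 12. No state change.
Op 3: write(P0, v1, 128). refcount(pp1)=2>1 -> COPY to pp2. 3 ppages; refcounts: pp0:2 pp1:1 pp2:1
Op 4: write(P0, v0, 104). refcount(pp0)=2>1 -> COPY to pp3. 4 ppages; refcounts: pp0:1 pp1:1 pp2:1 pp3:1
Op 5: write(P0, v0, 192). refcount(pp3)=1 -> write in place. 4 ppages; refcounts: pp0:1 pp1:1 pp2:1 pp3:1

Answer: 1 1 1 1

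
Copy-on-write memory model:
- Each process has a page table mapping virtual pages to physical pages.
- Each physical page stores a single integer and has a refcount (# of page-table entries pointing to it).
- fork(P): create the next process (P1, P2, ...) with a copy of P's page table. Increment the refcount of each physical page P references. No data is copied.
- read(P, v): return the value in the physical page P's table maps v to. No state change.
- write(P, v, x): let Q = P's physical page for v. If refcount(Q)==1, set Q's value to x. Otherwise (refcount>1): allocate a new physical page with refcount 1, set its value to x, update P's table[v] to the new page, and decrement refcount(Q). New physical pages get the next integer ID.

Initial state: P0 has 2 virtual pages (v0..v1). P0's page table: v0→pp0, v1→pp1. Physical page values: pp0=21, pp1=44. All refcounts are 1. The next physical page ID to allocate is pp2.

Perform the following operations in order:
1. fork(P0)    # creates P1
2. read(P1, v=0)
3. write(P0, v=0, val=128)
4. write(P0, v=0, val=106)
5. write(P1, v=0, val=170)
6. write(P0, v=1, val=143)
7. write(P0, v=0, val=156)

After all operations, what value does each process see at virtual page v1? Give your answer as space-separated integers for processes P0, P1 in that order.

Answer: 143 44

Derivation:
Op 1: fork(P0) -> P1. 2 ppages; refcounts: pp0:2 pp1:2
Op 2: read(P1, v0) -> 21. No state change.
Op 3: write(P0, v0, 128). refcount(pp0)=2>1 -> COPY to pp2. 3 ppages; refcounts: pp0:1 pp1:2 pp2:1
Op 4: write(P0, v0, 106). refcount(pp2)=1 -> write in place. 3 ppages; refcounts: pp0:1 pp1:2 pp2:1
Op 5: write(P1, v0, 170). refcount(pp0)=1 -> write in place. 3 ppages; refcounts: pp0:1 pp1:2 pp2:1
Op 6: write(P0, v1, 143). refcount(pp1)=2>1 -> COPY to pp3. 4 ppages; refcounts: pp0:1 pp1:1 pp2:1 pp3:1
Op 7: write(P0, v0, 156). refcount(pp2)=1 -> write in place. 4 ppages; refcounts: pp0:1 pp1:1 pp2:1 pp3:1
P0: v1 -> pp3 = 143
P1: v1 -> pp1 = 44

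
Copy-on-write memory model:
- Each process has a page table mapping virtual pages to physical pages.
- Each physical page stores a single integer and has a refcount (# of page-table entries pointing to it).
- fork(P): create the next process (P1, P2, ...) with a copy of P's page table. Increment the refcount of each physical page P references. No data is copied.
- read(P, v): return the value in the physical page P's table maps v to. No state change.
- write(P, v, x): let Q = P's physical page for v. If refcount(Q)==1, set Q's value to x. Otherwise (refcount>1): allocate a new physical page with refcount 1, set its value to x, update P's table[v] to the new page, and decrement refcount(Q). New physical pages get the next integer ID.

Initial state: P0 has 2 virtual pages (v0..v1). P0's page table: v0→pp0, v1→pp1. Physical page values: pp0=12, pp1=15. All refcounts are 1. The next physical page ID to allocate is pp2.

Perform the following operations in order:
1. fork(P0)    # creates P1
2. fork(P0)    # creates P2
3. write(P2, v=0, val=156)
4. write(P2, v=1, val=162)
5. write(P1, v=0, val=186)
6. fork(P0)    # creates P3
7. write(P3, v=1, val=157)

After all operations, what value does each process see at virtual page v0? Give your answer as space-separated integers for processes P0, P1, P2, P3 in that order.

Answer: 12 186 156 12

Derivation:
Op 1: fork(P0) -> P1. 2 ppages; refcounts: pp0:2 pp1:2
Op 2: fork(P0) -> P2. 2 ppages; refcounts: pp0:3 pp1:3
Op 3: write(P2, v0, 156). refcount(pp0)=3>1 -> COPY to pp2. 3 ppages; refcounts: pp0:2 pp1:3 pp2:1
Op 4: write(P2, v1, 162). refcount(pp1)=3>1 -> COPY to pp3. 4 ppages; refcounts: pp0:2 pp1:2 pp2:1 pp3:1
Op 5: write(P1, v0, 186). refcount(pp0)=2>1 -> COPY to pp4. 5 ppages; refcounts: pp0:1 pp1:2 pp2:1 pp3:1 pp4:1
Op 6: fork(P0) -> P3. 5 ppages; refcounts: pp0:2 pp1:3 pp2:1 pp3:1 pp4:1
Op 7: write(P3, v1, 157). refcount(pp1)=3>1 -> COPY to pp5. 6 ppages; refcounts: pp0:2 pp1:2 pp2:1 pp3:1 pp4:1 pp5:1
P0: v0 -> pp0 = 12
P1: v0 -> pp4 = 186
P2: v0 -> pp2 = 156
P3: v0 -> pp0 = 12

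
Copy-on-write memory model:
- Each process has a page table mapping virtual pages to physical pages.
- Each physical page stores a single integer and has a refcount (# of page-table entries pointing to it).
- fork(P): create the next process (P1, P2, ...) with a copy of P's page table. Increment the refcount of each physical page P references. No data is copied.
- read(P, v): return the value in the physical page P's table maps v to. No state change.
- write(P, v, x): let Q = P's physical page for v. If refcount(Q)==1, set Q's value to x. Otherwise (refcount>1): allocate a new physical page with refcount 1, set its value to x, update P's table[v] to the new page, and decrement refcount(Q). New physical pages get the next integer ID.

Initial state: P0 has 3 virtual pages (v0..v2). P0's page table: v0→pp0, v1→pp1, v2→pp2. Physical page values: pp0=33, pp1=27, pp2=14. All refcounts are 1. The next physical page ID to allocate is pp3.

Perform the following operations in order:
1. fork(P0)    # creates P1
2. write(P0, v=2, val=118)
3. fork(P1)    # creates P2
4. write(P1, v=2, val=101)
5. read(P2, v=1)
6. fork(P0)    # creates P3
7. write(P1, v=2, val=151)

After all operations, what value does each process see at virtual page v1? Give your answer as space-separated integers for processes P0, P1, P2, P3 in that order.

Op 1: fork(P0) -> P1. 3 ppages; refcounts: pp0:2 pp1:2 pp2:2
Op 2: write(P0, v2, 118). refcount(pp2)=2>1 -> COPY to pp3. 4 ppages; refcounts: pp0:2 pp1:2 pp2:1 pp3:1
Op 3: fork(P1) -> P2. 4 ppages; refcounts: pp0:3 pp1:3 pp2:2 pp3:1
Op 4: write(P1, v2, 101). refcount(pp2)=2>1 -> COPY to pp4. 5 ppages; refcounts: pp0:3 pp1:3 pp2:1 pp3:1 pp4:1
Op 5: read(P2, v1) -> 27. No state change.
Op 6: fork(P0) -> P3. 5 ppages; refcounts: pp0:4 pp1:4 pp2:1 pp3:2 pp4:1
Op 7: write(P1, v2, 151). refcount(pp4)=1 -> write in place. 5 ppages; refcounts: pp0:4 pp1:4 pp2:1 pp3:2 pp4:1
P0: v1 -> pp1 = 27
P1: v1 -> pp1 = 27
P2: v1 -> pp1 = 27
P3: v1 -> pp1 = 27

Answer: 27 27 27 27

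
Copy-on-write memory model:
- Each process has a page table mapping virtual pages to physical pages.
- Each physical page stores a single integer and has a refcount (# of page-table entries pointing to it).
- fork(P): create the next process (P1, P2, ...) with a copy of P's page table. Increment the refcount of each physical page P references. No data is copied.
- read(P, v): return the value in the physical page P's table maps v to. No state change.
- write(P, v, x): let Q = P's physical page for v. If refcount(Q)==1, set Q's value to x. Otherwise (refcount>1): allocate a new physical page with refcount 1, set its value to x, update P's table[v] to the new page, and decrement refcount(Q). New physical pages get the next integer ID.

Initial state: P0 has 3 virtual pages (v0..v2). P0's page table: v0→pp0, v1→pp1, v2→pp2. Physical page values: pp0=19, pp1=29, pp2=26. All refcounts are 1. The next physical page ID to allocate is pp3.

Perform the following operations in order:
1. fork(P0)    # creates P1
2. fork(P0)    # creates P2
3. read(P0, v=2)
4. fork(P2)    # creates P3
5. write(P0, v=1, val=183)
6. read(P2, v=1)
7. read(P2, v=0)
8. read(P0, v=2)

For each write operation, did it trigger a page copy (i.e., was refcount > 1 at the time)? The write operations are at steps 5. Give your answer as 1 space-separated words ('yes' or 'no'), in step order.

Op 1: fork(P0) -> P1. 3 ppages; refcounts: pp0:2 pp1:2 pp2:2
Op 2: fork(P0) -> P2. 3 ppages; refcounts: pp0:3 pp1:3 pp2:3
Op 3: read(P0, v2) -> 26. No state change.
Op 4: fork(P2) -> P3. 3 ppages; refcounts: pp0:4 pp1:4 pp2:4
Op 5: write(P0, v1, 183). refcount(pp1)=4>1 -> COPY to pp3. 4 ppages; refcounts: pp0:4 pp1:3 pp2:4 pp3:1
Op 6: read(P2, v1) -> 29. No state change.
Op 7: read(P2, v0) -> 19. No state change.
Op 8: read(P0, v2) -> 26. No state change.

yes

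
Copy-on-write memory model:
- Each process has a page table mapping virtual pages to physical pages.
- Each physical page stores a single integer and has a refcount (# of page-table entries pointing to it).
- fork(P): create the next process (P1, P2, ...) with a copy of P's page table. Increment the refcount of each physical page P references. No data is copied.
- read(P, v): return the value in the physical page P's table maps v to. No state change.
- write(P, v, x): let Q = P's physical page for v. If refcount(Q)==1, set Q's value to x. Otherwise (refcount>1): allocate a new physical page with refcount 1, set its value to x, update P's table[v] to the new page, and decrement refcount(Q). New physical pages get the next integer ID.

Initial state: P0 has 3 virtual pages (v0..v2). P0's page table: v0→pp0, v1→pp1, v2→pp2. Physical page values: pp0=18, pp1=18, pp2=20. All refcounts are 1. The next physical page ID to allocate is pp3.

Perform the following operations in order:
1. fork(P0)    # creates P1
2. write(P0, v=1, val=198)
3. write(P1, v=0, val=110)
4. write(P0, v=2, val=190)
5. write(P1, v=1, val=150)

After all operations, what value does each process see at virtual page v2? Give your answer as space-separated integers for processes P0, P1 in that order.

Answer: 190 20

Derivation:
Op 1: fork(P0) -> P1. 3 ppages; refcounts: pp0:2 pp1:2 pp2:2
Op 2: write(P0, v1, 198). refcount(pp1)=2>1 -> COPY to pp3. 4 ppages; refcounts: pp0:2 pp1:1 pp2:2 pp3:1
Op 3: write(P1, v0, 110). refcount(pp0)=2>1 -> COPY to pp4. 5 ppages; refcounts: pp0:1 pp1:1 pp2:2 pp3:1 pp4:1
Op 4: write(P0, v2, 190). refcount(pp2)=2>1 -> COPY to pp5. 6 ppages; refcounts: pp0:1 pp1:1 pp2:1 pp3:1 pp4:1 pp5:1
Op 5: write(P1, v1, 150). refcount(pp1)=1 -> write in place. 6 ppages; refcounts: pp0:1 pp1:1 pp2:1 pp3:1 pp4:1 pp5:1
P0: v2 -> pp5 = 190
P1: v2 -> pp2 = 20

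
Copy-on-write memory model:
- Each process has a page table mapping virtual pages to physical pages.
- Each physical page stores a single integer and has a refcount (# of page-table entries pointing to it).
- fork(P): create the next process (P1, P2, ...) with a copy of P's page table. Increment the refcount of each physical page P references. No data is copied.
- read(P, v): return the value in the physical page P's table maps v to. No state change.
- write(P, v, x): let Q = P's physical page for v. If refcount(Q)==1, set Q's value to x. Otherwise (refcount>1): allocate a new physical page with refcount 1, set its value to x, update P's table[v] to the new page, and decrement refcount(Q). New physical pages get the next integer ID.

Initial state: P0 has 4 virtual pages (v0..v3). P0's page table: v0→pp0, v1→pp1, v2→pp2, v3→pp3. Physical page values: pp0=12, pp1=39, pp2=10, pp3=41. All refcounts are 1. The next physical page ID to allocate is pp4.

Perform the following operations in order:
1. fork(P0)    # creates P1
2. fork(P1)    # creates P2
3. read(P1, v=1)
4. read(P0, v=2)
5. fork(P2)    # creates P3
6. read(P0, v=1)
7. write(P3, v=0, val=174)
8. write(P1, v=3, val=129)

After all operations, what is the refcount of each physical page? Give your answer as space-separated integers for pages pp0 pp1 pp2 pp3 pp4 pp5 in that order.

Answer: 3 4 4 3 1 1

Derivation:
Op 1: fork(P0) -> P1. 4 ppages; refcounts: pp0:2 pp1:2 pp2:2 pp3:2
Op 2: fork(P1) -> P2. 4 ppages; refcounts: pp0:3 pp1:3 pp2:3 pp3:3
Op 3: read(P1, v1) -> 39. No state change.
Op 4: read(P0, v2) -> 10. No state change.
Op 5: fork(P2) -> P3. 4 ppages; refcounts: pp0:4 pp1:4 pp2:4 pp3:4
Op 6: read(P0, v1) -> 39. No state change.
Op 7: write(P3, v0, 174). refcount(pp0)=4>1 -> COPY to pp4. 5 ppages; refcounts: pp0:3 pp1:4 pp2:4 pp3:4 pp4:1
Op 8: write(P1, v3, 129). refcount(pp3)=4>1 -> COPY to pp5. 6 ppages; refcounts: pp0:3 pp1:4 pp2:4 pp3:3 pp4:1 pp5:1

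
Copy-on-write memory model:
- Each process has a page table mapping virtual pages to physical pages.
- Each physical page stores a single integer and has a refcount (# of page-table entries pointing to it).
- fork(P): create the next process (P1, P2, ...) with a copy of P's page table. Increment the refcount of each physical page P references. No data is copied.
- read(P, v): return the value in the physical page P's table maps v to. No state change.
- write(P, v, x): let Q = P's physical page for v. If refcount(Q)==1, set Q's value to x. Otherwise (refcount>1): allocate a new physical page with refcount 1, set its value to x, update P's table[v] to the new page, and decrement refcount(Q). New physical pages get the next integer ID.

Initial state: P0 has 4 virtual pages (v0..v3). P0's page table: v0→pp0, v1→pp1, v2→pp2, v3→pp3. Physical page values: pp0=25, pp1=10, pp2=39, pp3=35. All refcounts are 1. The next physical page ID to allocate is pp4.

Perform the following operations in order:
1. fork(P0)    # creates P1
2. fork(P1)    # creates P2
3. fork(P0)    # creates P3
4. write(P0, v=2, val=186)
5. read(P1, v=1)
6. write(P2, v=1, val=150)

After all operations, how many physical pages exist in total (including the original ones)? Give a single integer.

Answer: 6

Derivation:
Op 1: fork(P0) -> P1. 4 ppages; refcounts: pp0:2 pp1:2 pp2:2 pp3:2
Op 2: fork(P1) -> P2. 4 ppages; refcounts: pp0:3 pp1:3 pp2:3 pp3:3
Op 3: fork(P0) -> P3. 4 ppages; refcounts: pp0:4 pp1:4 pp2:4 pp3:4
Op 4: write(P0, v2, 186). refcount(pp2)=4>1 -> COPY to pp4. 5 ppages; refcounts: pp0:4 pp1:4 pp2:3 pp3:4 pp4:1
Op 5: read(P1, v1) -> 10. No state change.
Op 6: write(P2, v1, 150). refcount(pp1)=4>1 -> COPY to pp5. 6 ppages; refcounts: pp0:4 pp1:3 pp2:3 pp3:4 pp4:1 pp5:1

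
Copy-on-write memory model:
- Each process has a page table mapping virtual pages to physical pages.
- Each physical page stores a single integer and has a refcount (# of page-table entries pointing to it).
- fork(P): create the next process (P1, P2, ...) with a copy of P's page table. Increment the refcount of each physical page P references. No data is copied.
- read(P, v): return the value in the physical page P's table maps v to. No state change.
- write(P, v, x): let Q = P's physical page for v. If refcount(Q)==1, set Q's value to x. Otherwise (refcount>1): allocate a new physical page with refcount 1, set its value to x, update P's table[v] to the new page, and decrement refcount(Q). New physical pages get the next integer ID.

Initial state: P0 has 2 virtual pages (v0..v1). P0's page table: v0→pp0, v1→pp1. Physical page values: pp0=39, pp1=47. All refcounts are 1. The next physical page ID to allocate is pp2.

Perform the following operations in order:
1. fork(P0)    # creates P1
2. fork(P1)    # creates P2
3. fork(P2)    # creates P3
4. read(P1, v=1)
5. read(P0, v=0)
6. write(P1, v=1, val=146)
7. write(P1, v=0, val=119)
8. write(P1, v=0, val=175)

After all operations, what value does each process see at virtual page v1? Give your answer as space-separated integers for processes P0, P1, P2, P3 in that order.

Answer: 47 146 47 47

Derivation:
Op 1: fork(P0) -> P1. 2 ppages; refcounts: pp0:2 pp1:2
Op 2: fork(P1) -> P2. 2 ppages; refcounts: pp0:3 pp1:3
Op 3: fork(P2) -> P3. 2 ppages; refcounts: pp0:4 pp1:4
Op 4: read(P1, v1) -> 47. No state change.
Op 5: read(P0, v0) -> 39. No state change.
Op 6: write(P1, v1, 146). refcount(pp1)=4>1 -> COPY to pp2. 3 ppages; refcounts: pp0:4 pp1:3 pp2:1
Op 7: write(P1, v0, 119). refcount(pp0)=4>1 -> COPY to pp3. 4 ppages; refcounts: pp0:3 pp1:3 pp2:1 pp3:1
Op 8: write(P1, v0, 175). refcount(pp3)=1 -> write in place. 4 ppages; refcounts: pp0:3 pp1:3 pp2:1 pp3:1
P0: v1 -> pp1 = 47
P1: v1 -> pp2 = 146
P2: v1 -> pp1 = 47
P3: v1 -> pp1 = 47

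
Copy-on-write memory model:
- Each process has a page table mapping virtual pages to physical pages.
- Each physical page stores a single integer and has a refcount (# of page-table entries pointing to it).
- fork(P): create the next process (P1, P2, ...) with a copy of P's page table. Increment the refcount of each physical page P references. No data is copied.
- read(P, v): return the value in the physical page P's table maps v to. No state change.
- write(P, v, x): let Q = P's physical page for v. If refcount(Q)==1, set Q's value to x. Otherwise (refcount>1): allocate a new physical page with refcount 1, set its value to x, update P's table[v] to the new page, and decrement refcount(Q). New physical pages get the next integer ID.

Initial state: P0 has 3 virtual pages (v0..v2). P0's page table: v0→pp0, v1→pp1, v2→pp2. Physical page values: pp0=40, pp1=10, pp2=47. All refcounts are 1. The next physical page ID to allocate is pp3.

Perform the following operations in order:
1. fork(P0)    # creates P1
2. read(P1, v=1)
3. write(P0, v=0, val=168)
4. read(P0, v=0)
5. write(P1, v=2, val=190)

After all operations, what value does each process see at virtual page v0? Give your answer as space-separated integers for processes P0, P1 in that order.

Op 1: fork(P0) -> P1. 3 ppages; refcounts: pp0:2 pp1:2 pp2:2
Op 2: read(P1, v1) -> 10. No state change.
Op 3: write(P0, v0, 168). refcount(pp0)=2>1 -> COPY to pp3. 4 ppages; refcounts: pp0:1 pp1:2 pp2:2 pp3:1
Op 4: read(P0, v0) -> 168. No state change.
Op 5: write(P1, v2, 190). refcount(pp2)=2>1 -> COPY to pp4. 5 ppages; refcounts: pp0:1 pp1:2 pp2:1 pp3:1 pp4:1
P0: v0 -> pp3 = 168
P1: v0 -> pp0 = 40

Answer: 168 40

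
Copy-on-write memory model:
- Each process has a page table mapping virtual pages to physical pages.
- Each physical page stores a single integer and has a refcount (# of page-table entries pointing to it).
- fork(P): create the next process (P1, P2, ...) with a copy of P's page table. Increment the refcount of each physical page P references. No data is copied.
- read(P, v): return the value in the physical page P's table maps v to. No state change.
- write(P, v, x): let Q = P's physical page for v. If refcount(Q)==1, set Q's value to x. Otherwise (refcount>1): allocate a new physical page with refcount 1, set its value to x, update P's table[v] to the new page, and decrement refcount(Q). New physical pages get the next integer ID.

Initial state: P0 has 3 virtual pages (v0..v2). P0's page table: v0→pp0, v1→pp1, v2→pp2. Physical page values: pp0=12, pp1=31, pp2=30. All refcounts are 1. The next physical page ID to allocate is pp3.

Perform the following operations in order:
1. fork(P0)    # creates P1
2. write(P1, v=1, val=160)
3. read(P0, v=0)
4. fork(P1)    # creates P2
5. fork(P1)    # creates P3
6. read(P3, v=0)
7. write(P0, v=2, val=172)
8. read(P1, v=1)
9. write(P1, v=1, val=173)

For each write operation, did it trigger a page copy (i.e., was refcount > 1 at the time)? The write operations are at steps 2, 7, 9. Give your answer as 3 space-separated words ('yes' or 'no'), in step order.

Op 1: fork(P0) -> P1. 3 ppages; refcounts: pp0:2 pp1:2 pp2:2
Op 2: write(P1, v1, 160). refcount(pp1)=2>1 -> COPY to pp3. 4 ppages; refcounts: pp0:2 pp1:1 pp2:2 pp3:1
Op 3: read(P0, v0) -> 12. No state change.
Op 4: fork(P1) -> P2. 4 ppages; refcounts: pp0:3 pp1:1 pp2:3 pp3:2
Op 5: fork(P1) -> P3. 4 ppages; refcounts: pp0:4 pp1:1 pp2:4 pp3:3
Op 6: read(P3, v0) -> 12. No state change.
Op 7: write(P0, v2, 172). refcount(pp2)=4>1 -> COPY to pp4. 5 ppages; refcounts: pp0:4 pp1:1 pp2:3 pp3:3 pp4:1
Op 8: read(P1, v1) -> 160. No state change.
Op 9: write(P1, v1, 173). refcount(pp3)=3>1 -> COPY to pp5. 6 ppages; refcounts: pp0:4 pp1:1 pp2:3 pp3:2 pp4:1 pp5:1

yes yes yes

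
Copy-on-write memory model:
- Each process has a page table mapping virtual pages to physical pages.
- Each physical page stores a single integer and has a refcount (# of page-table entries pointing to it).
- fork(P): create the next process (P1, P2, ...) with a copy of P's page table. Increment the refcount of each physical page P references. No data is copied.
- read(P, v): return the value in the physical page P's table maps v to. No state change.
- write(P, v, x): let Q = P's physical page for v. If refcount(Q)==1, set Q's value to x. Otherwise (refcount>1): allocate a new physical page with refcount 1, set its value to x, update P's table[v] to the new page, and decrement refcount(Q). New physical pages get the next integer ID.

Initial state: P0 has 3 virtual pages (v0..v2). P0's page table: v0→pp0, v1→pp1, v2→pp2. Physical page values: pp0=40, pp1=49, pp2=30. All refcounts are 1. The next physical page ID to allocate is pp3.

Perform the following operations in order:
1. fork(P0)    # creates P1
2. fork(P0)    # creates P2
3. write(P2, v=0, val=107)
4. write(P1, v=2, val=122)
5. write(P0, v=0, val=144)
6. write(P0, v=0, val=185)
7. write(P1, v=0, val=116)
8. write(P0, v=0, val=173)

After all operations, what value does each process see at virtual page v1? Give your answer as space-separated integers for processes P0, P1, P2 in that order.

Answer: 49 49 49

Derivation:
Op 1: fork(P0) -> P1. 3 ppages; refcounts: pp0:2 pp1:2 pp2:2
Op 2: fork(P0) -> P2. 3 ppages; refcounts: pp0:3 pp1:3 pp2:3
Op 3: write(P2, v0, 107). refcount(pp0)=3>1 -> COPY to pp3. 4 ppages; refcounts: pp0:2 pp1:3 pp2:3 pp3:1
Op 4: write(P1, v2, 122). refcount(pp2)=3>1 -> COPY to pp4. 5 ppages; refcounts: pp0:2 pp1:3 pp2:2 pp3:1 pp4:1
Op 5: write(P0, v0, 144). refcount(pp0)=2>1 -> COPY to pp5. 6 ppages; refcounts: pp0:1 pp1:3 pp2:2 pp3:1 pp4:1 pp5:1
Op 6: write(P0, v0, 185). refcount(pp5)=1 -> write in place. 6 ppages; refcounts: pp0:1 pp1:3 pp2:2 pp3:1 pp4:1 pp5:1
Op 7: write(P1, v0, 116). refcount(pp0)=1 -> write in place. 6 ppages; refcounts: pp0:1 pp1:3 pp2:2 pp3:1 pp4:1 pp5:1
Op 8: write(P0, v0, 173). refcount(pp5)=1 -> write in place. 6 ppages; refcounts: pp0:1 pp1:3 pp2:2 pp3:1 pp4:1 pp5:1
P0: v1 -> pp1 = 49
P1: v1 -> pp1 = 49
P2: v1 -> pp1 = 49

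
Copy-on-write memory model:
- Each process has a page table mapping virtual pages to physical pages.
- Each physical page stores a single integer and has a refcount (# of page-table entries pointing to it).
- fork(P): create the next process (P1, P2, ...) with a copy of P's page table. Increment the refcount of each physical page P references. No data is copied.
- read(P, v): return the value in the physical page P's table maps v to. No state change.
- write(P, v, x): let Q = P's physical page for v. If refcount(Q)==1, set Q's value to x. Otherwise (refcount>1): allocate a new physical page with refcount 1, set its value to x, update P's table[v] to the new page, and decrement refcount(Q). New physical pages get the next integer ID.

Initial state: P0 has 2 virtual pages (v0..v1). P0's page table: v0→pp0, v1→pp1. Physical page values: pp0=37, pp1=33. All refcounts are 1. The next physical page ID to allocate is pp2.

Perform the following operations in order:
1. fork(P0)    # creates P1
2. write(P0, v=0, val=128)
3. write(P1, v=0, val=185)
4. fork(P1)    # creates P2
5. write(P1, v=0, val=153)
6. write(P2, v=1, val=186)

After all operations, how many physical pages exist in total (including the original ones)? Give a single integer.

Answer: 5

Derivation:
Op 1: fork(P0) -> P1. 2 ppages; refcounts: pp0:2 pp1:2
Op 2: write(P0, v0, 128). refcount(pp0)=2>1 -> COPY to pp2. 3 ppages; refcounts: pp0:1 pp1:2 pp2:1
Op 3: write(P1, v0, 185). refcount(pp0)=1 -> write in place. 3 ppages; refcounts: pp0:1 pp1:2 pp2:1
Op 4: fork(P1) -> P2. 3 ppages; refcounts: pp0:2 pp1:3 pp2:1
Op 5: write(P1, v0, 153). refcount(pp0)=2>1 -> COPY to pp3. 4 ppages; refcounts: pp0:1 pp1:3 pp2:1 pp3:1
Op 6: write(P2, v1, 186). refcount(pp1)=3>1 -> COPY to pp4. 5 ppages; refcounts: pp0:1 pp1:2 pp2:1 pp3:1 pp4:1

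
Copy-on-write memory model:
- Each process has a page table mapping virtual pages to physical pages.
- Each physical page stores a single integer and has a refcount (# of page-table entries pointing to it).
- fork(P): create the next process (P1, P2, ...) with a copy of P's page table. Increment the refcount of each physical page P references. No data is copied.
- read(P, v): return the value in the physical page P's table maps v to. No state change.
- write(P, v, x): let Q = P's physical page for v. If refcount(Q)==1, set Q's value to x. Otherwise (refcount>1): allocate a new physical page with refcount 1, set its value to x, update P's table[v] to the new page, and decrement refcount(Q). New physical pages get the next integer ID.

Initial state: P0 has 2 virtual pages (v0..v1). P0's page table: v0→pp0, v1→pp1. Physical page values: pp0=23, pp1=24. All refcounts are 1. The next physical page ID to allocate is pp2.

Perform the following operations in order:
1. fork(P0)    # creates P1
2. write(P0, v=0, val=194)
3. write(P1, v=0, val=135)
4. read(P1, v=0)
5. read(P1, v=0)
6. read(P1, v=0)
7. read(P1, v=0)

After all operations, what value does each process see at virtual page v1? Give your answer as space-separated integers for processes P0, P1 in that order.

Answer: 24 24

Derivation:
Op 1: fork(P0) -> P1. 2 ppages; refcounts: pp0:2 pp1:2
Op 2: write(P0, v0, 194). refcount(pp0)=2>1 -> COPY to pp2. 3 ppages; refcounts: pp0:1 pp1:2 pp2:1
Op 3: write(P1, v0, 135). refcount(pp0)=1 -> write in place. 3 ppages; refcounts: pp0:1 pp1:2 pp2:1
Op 4: read(P1, v0) -> 135. No state change.
Op 5: read(P1, v0) -> 135. No state change.
Op 6: read(P1, v0) -> 135. No state change.
Op 7: read(P1, v0) -> 135. No state change.
P0: v1 -> pp1 = 24
P1: v1 -> pp1 = 24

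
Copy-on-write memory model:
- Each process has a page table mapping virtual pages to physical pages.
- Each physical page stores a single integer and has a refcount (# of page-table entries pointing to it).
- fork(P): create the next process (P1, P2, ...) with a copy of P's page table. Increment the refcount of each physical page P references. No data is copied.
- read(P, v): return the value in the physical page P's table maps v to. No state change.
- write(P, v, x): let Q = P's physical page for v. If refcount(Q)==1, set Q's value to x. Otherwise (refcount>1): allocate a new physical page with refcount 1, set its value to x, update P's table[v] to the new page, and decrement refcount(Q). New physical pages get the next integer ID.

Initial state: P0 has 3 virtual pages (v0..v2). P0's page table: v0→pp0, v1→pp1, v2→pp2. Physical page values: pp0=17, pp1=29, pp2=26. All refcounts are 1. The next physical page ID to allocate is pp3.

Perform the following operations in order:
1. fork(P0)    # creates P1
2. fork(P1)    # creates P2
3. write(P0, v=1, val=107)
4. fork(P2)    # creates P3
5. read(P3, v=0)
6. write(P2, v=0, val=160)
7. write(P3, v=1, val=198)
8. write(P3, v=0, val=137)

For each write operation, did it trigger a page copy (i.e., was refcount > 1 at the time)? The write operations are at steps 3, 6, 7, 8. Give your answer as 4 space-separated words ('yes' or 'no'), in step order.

Op 1: fork(P0) -> P1. 3 ppages; refcounts: pp0:2 pp1:2 pp2:2
Op 2: fork(P1) -> P2. 3 ppages; refcounts: pp0:3 pp1:3 pp2:3
Op 3: write(P0, v1, 107). refcount(pp1)=3>1 -> COPY to pp3. 4 ppages; refcounts: pp0:3 pp1:2 pp2:3 pp3:1
Op 4: fork(P2) -> P3. 4 ppages; refcounts: pp0:4 pp1:3 pp2:4 pp3:1
Op 5: read(P3, v0) -> 17. No state change.
Op 6: write(P2, v0, 160). refcount(pp0)=4>1 -> COPY to pp4. 5 ppages; refcounts: pp0:3 pp1:3 pp2:4 pp3:1 pp4:1
Op 7: write(P3, v1, 198). refcount(pp1)=3>1 -> COPY to pp5. 6 ppages; refcounts: pp0:3 pp1:2 pp2:4 pp3:1 pp4:1 pp5:1
Op 8: write(P3, v0, 137). refcount(pp0)=3>1 -> COPY to pp6. 7 ppages; refcounts: pp0:2 pp1:2 pp2:4 pp3:1 pp4:1 pp5:1 pp6:1

yes yes yes yes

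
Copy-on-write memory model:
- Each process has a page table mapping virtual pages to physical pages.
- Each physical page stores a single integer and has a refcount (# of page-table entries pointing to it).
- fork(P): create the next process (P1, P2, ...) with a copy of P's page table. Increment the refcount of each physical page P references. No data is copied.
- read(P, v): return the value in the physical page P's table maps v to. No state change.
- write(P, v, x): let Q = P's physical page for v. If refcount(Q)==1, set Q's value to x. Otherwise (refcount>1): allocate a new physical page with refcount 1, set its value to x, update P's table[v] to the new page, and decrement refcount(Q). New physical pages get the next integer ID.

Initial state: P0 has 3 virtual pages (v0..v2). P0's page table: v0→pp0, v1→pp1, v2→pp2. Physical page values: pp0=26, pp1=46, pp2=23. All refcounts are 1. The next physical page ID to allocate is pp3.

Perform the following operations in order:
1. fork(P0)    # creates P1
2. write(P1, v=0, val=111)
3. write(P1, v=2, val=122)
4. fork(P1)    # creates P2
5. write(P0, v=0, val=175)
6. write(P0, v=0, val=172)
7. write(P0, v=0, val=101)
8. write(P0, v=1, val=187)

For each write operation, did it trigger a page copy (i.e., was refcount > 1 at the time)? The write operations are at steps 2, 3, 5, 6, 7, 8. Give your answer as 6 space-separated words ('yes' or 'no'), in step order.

Op 1: fork(P0) -> P1. 3 ppages; refcounts: pp0:2 pp1:2 pp2:2
Op 2: write(P1, v0, 111). refcount(pp0)=2>1 -> COPY to pp3. 4 ppages; refcounts: pp0:1 pp1:2 pp2:2 pp3:1
Op 3: write(P1, v2, 122). refcount(pp2)=2>1 -> COPY to pp4. 5 ppages; refcounts: pp0:1 pp1:2 pp2:1 pp3:1 pp4:1
Op 4: fork(P1) -> P2. 5 ppages; refcounts: pp0:1 pp1:3 pp2:1 pp3:2 pp4:2
Op 5: write(P0, v0, 175). refcount(pp0)=1 -> write in place. 5 ppages; refcounts: pp0:1 pp1:3 pp2:1 pp3:2 pp4:2
Op 6: write(P0, v0, 172). refcount(pp0)=1 -> write in place. 5 ppages; refcounts: pp0:1 pp1:3 pp2:1 pp3:2 pp4:2
Op 7: write(P0, v0, 101). refcount(pp0)=1 -> write in place. 5 ppages; refcounts: pp0:1 pp1:3 pp2:1 pp3:2 pp4:2
Op 8: write(P0, v1, 187). refcount(pp1)=3>1 -> COPY to pp5. 6 ppages; refcounts: pp0:1 pp1:2 pp2:1 pp3:2 pp4:2 pp5:1

yes yes no no no yes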